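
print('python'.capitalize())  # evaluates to Python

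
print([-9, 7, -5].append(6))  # None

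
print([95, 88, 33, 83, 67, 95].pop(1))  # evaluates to 88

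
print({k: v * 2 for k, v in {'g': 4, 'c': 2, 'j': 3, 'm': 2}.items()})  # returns {'g': 8, 'c': 4, 'j': 6, 'm': 4}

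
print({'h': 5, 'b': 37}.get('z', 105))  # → 105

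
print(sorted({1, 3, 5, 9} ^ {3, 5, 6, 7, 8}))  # [1, 6, 7, 8, 9]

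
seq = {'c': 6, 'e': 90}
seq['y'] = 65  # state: {'c': 6, 'e': 90, 'y': 65}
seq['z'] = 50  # {'c': 6, 'e': 90, 'y': 65, 'z': 50}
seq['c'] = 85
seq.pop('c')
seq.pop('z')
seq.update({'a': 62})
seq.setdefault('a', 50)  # 62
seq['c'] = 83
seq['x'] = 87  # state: {'e': 90, 'y': 65, 'a': 62, 'c': 83, 'x': 87}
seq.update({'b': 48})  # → {'e': 90, 'y': 65, 'a': 62, 'c': 83, 'x': 87, 'b': 48}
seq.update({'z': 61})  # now {'e': 90, 'y': 65, 'a': 62, 'c': 83, 'x': 87, 'b': 48, 'z': 61}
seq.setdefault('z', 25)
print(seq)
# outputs {'e': 90, 'y': 65, 'a': 62, 'c': 83, 'x': 87, 'b': 48, 'z': 61}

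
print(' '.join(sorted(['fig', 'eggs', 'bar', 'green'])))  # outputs bar eggs fig green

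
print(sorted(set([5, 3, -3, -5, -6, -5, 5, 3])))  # [-6, -5, -3, 3, 5]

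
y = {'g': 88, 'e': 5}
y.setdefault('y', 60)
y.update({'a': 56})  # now {'g': 88, 'e': 5, 'y': 60, 'a': 56}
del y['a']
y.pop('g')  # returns 88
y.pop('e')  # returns 5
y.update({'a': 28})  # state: {'y': 60, 'a': 28}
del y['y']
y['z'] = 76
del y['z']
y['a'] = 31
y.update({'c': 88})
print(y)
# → {'a': 31, 'c': 88}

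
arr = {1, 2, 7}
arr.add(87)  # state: {1, 2, 7, 87}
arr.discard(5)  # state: {1, 2, 7, 87}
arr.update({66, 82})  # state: {1, 2, 7, 66, 82, 87}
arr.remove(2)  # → {1, 7, 66, 82, 87}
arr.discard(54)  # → {1, 7, 66, 82, 87}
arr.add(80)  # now {1, 7, 66, 80, 82, 87}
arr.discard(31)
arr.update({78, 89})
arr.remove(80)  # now {1, 7, 66, 78, 82, 87, 89}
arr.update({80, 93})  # {1, 7, 66, 78, 80, 82, 87, 89, 93}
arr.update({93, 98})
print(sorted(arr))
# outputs [1, 7, 66, 78, 80, 82, 87, 89, 93, 98]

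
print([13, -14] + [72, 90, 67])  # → [13, -14, 72, 90, 67]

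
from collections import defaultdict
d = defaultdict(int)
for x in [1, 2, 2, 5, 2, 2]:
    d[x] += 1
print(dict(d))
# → {1: 1, 2: 4, 5: 1}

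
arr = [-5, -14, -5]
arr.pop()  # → -5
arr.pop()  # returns -14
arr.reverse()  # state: [-5]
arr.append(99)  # [-5, 99]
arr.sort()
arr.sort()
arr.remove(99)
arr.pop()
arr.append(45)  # [45]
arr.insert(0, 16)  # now [16, 45]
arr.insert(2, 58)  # [16, 45, 58]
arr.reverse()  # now [58, 45, 16]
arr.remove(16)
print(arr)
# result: [58, 45]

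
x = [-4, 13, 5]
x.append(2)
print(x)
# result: [-4, 13, 5, 2]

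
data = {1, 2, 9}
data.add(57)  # {1, 2, 9, 57}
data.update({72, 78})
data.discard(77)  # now {1, 2, 9, 57, 72, 78}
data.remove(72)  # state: {1, 2, 9, 57, 78}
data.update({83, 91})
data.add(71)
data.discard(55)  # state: {1, 2, 9, 57, 71, 78, 83, 91}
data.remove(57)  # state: {1, 2, 9, 71, 78, 83, 91}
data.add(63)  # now {1, 2, 9, 63, 71, 78, 83, 91}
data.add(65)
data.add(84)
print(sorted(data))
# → [1, 2, 9, 63, 65, 71, 78, 83, 84, 91]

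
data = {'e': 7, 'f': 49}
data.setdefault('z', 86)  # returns 86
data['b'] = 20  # {'e': 7, 'f': 49, 'z': 86, 'b': 20}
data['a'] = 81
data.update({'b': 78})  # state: {'e': 7, 'f': 49, 'z': 86, 'b': 78, 'a': 81}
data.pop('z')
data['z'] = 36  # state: {'e': 7, 'f': 49, 'b': 78, 'a': 81, 'z': 36}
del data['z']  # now {'e': 7, 'f': 49, 'b': 78, 'a': 81}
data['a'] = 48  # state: {'e': 7, 'f': 49, 'b': 78, 'a': 48}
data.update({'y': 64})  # {'e': 7, 'f': 49, 'b': 78, 'a': 48, 'y': 64}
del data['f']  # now {'e': 7, 'b': 78, 'a': 48, 'y': 64}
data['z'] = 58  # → {'e': 7, 'b': 78, 'a': 48, 'y': 64, 'z': 58}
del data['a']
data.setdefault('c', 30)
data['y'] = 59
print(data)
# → {'e': 7, 'b': 78, 'y': 59, 'z': 58, 'c': 30}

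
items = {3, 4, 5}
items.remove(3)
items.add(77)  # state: {4, 5, 77}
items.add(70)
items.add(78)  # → {4, 5, 70, 77, 78}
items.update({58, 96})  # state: {4, 5, 58, 70, 77, 78, 96}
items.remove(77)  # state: {4, 5, 58, 70, 78, 96}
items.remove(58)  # {4, 5, 70, 78, 96}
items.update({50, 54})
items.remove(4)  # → {5, 50, 54, 70, 78, 96}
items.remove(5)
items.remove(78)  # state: {50, 54, 70, 96}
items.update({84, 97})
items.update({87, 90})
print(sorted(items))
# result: [50, 54, 70, 84, 87, 90, 96, 97]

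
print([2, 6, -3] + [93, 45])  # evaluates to [2, 6, -3, 93, 45]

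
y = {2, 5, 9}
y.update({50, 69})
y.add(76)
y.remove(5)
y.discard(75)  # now {2, 9, 50, 69, 76}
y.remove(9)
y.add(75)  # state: {2, 50, 69, 75, 76}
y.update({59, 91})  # {2, 50, 59, 69, 75, 76, 91}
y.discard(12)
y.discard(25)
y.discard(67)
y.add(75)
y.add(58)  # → {2, 50, 58, 59, 69, 75, 76, 91}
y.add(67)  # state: {2, 50, 58, 59, 67, 69, 75, 76, 91}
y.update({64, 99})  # {2, 50, 58, 59, 64, 67, 69, 75, 76, 91, 99}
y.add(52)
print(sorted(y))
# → [2, 50, 52, 58, 59, 64, 67, 69, 75, 76, 91, 99]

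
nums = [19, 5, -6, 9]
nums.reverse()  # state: [9, -6, 5, 19]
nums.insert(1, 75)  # [9, 75, -6, 5, 19]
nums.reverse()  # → [19, 5, -6, 75, 9]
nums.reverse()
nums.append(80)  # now [9, 75, -6, 5, 19, 80]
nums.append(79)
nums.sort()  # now [-6, 5, 9, 19, 75, 79, 80]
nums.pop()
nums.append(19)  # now [-6, 5, 9, 19, 75, 79, 19]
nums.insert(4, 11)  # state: [-6, 5, 9, 19, 11, 75, 79, 19]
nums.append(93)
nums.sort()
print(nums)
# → [-6, 5, 9, 11, 19, 19, 75, 79, 93]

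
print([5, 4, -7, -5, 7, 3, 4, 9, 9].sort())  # None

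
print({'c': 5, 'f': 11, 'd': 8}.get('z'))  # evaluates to None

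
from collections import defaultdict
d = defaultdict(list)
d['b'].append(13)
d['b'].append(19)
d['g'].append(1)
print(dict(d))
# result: {'b': [13, 19], 'g': [1]}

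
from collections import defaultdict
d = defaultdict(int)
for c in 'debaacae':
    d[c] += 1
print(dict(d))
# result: {'d': 1, 'e': 2, 'b': 1, 'a': 3, 'c': 1}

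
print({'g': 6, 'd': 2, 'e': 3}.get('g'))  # 6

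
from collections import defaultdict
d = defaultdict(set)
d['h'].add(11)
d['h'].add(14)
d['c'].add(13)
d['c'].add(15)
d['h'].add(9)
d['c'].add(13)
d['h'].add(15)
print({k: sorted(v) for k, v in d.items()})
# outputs {'h': [9, 11, 14, 15], 'c': [13, 15]}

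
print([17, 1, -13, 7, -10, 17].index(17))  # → 0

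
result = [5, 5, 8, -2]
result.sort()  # [-2, 5, 5, 8]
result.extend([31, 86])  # [-2, 5, 5, 8, 31, 86]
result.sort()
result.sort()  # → [-2, 5, 5, 8, 31, 86]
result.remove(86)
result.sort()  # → [-2, 5, 5, 8, 31]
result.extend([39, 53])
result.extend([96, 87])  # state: [-2, 5, 5, 8, 31, 39, 53, 96, 87]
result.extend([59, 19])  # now [-2, 5, 5, 8, 31, 39, 53, 96, 87, 59, 19]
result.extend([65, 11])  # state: [-2, 5, 5, 8, 31, 39, 53, 96, 87, 59, 19, 65, 11]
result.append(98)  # [-2, 5, 5, 8, 31, 39, 53, 96, 87, 59, 19, 65, 11, 98]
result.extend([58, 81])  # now [-2, 5, 5, 8, 31, 39, 53, 96, 87, 59, 19, 65, 11, 98, 58, 81]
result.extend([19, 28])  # [-2, 5, 5, 8, 31, 39, 53, 96, 87, 59, 19, 65, 11, 98, 58, 81, 19, 28]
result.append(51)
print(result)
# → [-2, 5, 5, 8, 31, 39, 53, 96, 87, 59, 19, 65, 11, 98, 58, 81, 19, 28, 51]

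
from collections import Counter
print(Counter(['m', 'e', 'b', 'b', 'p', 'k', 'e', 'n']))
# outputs Counter({'e': 2, 'b': 2, 'm': 1, 'p': 1, 'k': 1, 'n': 1})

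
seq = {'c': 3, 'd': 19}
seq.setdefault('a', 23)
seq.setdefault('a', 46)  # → 23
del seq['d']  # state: {'c': 3, 'a': 23}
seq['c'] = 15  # {'c': 15, 'a': 23}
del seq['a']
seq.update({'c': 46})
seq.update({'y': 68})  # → {'c': 46, 'y': 68}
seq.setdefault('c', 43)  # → 46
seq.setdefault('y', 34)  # 68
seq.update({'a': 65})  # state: {'c': 46, 'y': 68, 'a': 65}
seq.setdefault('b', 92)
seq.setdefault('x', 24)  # 24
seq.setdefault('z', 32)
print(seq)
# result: {'c': 46, 'y': 68, 'a': 65, 'b': 92, 'x': 24, 'z': 32}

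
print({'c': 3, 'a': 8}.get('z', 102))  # 102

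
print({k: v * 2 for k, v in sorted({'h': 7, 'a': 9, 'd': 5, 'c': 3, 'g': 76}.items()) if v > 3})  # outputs {'a': 18, 'd': 10, 'g': 152, 'h': 14}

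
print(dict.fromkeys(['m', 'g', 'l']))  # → {'m': None, 'g': None, 'l': None}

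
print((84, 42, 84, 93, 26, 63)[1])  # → 42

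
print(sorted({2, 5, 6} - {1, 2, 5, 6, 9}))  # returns []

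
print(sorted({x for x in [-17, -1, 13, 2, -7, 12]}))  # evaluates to [-17, -7, -1, 2, 12, 13]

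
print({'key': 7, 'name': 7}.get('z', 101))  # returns 101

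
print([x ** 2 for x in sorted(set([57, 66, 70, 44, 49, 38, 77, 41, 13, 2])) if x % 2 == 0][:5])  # [4, 1444, 1936, 4356, 4900]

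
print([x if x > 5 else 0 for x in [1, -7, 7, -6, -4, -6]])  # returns [0, 0, 7, 0, 0, 0]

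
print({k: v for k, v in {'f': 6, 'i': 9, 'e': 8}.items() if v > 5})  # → {'f': 6, 'i': 9, 'e': 8}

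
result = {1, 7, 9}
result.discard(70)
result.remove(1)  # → {7, 9}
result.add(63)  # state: {7, 9, 63}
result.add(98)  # {7, 9, 63, 98}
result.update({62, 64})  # {7, 9, 62, 63, 64, 98}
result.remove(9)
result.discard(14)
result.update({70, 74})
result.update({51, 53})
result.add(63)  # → {7, 51, 53, 62, 63, 64, 70, 74, 98}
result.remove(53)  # {7, 51, 62, 63, 64, 70, 74, 98}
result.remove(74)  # {7, 51, 62, 63, 64, 70, 98}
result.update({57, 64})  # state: {7, 51, 57, 62, 63, 64, 70, 98}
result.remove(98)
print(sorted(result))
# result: [7, 51, 57, 62, 63, 64, 70]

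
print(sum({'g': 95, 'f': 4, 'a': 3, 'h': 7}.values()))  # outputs 109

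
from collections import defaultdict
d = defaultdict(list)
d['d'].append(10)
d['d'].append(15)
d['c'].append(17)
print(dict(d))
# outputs {'d': [10, 15], 'c': [17]}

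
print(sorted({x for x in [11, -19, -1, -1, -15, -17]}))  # [-19, -17, -15, -1, 11]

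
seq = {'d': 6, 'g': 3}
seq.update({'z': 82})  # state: {'d': 6, 'g': 3, 'z': 82}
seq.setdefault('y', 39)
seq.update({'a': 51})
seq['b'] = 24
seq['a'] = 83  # {'d': 6, 'g': 3, 'z': 82, 'y': 39, 'a': 83, 'b': 24}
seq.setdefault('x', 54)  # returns 54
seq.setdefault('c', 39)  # 39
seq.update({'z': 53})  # {'d': 6, 'g': 3, 'z': 53, 'y': 39, 'a': 83, 'b': 24, 'x': 54, 'c': 39}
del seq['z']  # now {'d': 6, 'g': 3, 'y': 39, 'a': 83, 'b': 24, 'x': 54, 'c': 39}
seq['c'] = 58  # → {'d': 6, 'g': 3, 'y': 39, 'a': 83, 'b': 24, 'x': 54, 'c': 58}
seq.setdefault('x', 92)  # 54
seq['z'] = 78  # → {'d': 6, 'g': 3, 'y': 39, 'a': 83, 'b': 24, 'x': 54, 'c': 58, 'z': 78}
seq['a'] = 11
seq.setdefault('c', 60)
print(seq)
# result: {'d': 6, 'g': 3, 'y': 39, 'a': 11, 'b': 24, 'x': 54, 'c': 58, 'z': 78}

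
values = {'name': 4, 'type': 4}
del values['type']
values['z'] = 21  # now {'name': 4, 'z': 21}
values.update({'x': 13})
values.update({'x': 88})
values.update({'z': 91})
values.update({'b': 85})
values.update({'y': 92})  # {'name': 4, 'z': 91, 'x': 88, 'b': 85, 'y': 92}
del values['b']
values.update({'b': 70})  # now {'name': 4, 'z': 91, 'x': 88, 'y': 92, 'b': 70}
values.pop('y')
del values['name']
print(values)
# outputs {'z': 91, 'x': 88, 'b': 70}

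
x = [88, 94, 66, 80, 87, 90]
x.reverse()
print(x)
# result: [90, 87, 80, 66, 94, 88]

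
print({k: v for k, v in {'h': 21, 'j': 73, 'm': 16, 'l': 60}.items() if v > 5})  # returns {'h': 21, 'j': 73, 'm': 16, 'l': 60}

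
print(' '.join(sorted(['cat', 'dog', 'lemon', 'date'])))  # cat date dog lemon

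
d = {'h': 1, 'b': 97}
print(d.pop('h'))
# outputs 1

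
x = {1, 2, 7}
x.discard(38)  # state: {1, 2, 7}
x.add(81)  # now {1, 2, 7, 81}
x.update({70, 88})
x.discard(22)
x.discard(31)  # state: {1, 2, 7, 70, 81, 88}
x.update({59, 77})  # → {1, 2, 7, 59, 70, 77, 81, 88}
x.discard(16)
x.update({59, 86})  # {1, 2, 7, 59, 70, 77, 81, 86, 88}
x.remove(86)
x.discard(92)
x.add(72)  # {1, 2, 7, 59, 70, 72, 77, 81, 88}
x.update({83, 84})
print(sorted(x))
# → [1, 2, 7, 59, 70, 72, 77, 81, 83, 84, 88]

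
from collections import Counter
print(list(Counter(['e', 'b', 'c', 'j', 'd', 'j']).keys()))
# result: ['e', 'b', 'c', 'j', 'd']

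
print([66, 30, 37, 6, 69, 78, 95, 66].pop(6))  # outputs 95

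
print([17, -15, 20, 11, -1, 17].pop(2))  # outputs 20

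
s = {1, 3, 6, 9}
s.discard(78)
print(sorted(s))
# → [1, 3, 6, 9]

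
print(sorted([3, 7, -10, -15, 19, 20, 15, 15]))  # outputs [-15, -10, 3, 7, 15, 15, 19, 20]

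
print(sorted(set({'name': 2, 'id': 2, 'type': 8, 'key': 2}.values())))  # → [2, 8]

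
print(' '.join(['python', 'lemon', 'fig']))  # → python lemon fig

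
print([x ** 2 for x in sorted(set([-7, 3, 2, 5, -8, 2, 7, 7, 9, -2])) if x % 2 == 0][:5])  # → [64, 4, 4]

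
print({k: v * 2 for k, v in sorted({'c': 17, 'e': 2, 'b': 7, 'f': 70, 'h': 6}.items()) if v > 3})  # {'b': 14, 'c': 34, 'f': 140, 'h': 12}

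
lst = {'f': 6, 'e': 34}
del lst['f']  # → {'e': 34}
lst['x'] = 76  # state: {'e': 34, 'x': 76}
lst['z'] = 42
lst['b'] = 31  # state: {'e': 34, 'x': 76, 'z': 42, 'b': 31}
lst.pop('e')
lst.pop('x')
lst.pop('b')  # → 31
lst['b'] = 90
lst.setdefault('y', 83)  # 83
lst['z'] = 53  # {'z': 53, 'b': 90, 'y': 83}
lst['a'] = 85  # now {'z': 53, 'b': 90, 'y': 83, 'a': 85}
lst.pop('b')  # 90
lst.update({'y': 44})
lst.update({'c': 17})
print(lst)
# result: {'z': 53, 'y': 44, 'a': 85, 'c': 17}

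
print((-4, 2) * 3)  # (-4, 2, -4, 2, -4, 2)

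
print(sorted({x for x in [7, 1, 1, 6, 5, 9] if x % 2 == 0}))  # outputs [6]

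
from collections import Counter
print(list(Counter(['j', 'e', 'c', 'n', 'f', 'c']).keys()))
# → ['j', 'e', 'c', 'n', 'f']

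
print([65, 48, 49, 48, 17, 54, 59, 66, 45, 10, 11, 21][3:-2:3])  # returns [48, 59, 10]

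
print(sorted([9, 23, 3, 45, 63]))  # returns [3, 9, 23, 45, 63]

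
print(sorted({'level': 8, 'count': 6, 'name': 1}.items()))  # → [('count', 6), ('level', 8), ('name', 1)]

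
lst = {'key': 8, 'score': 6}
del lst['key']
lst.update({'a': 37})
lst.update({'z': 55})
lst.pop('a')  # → 37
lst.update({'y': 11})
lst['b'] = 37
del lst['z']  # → {'score': 6, 'y': 11, 'b': 37}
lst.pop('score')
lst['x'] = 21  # {'y': 11, 'b': 37, 'x': 21}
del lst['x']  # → {'y': 11, 'b': 37}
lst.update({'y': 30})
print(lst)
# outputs {'y': 30, 'b': 37}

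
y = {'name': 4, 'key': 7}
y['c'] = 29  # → {'name': 4, 'key': 7, 'c': 29}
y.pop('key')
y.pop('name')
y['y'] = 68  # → {'c': 29, 'y': 68}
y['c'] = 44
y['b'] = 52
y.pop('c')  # 44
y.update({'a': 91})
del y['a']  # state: {'y': 68, 'b': 52}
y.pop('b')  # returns 52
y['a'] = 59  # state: {'y': 68, 'a': 59}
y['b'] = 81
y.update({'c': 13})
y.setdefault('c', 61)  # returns 13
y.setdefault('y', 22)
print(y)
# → {'y': 68, 'a': 59, 'b': 81, 'c': 13}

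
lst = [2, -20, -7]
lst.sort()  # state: [-20, -7, 2]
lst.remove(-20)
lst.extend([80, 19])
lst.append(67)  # [-7, 2, 80, 19, 67]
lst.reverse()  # [67, 19, 80, 2, -7]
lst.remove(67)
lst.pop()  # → -7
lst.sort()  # [2, 19, 80]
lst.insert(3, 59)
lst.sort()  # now [2, 19, 59, 80]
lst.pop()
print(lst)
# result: [2, 19, 59]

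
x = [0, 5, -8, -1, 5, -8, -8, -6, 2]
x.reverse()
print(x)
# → [2, -6, -8, -8, 5, -1, -8, 5, 0]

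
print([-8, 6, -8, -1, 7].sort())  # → None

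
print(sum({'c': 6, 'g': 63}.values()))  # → 69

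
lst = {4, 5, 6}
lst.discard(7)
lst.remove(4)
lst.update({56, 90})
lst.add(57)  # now {5, 6, 56, 57, 90}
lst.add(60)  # {5, 6, 56, 57, 60, 90}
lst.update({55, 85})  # {5, 6, 55, 56, 57, 60, 85, 90}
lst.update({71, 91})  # {5, 6, 55, 56, 57, 60, 71, 85, 90, 91}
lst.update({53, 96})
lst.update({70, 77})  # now {5, 6, 53, 55, 56, 57, 60, 70, 71, 77, 85, 90, 91, 96}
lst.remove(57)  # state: {5, 6, 53, 55, 56, 60, 70, 71, 77, 85, 90, 91, 96}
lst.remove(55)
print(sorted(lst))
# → [5, 6, 53, 56, 60, 70, 71, 77, 85, 90, 91, 96]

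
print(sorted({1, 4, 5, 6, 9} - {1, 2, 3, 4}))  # [5, 6, 9]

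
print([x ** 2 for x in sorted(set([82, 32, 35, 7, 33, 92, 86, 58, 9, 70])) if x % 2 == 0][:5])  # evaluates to [1024, 3364, 4900, 6724, 7396]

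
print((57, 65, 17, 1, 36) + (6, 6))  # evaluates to (57, 65, 17, 1, 36, 6, 6)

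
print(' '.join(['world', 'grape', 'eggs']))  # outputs world grape eggs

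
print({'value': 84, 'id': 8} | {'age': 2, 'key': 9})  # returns {'value': 84, 'id': 8, 'age': 2, 'key': 9}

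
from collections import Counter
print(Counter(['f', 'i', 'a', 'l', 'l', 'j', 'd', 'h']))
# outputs Counter({'l': 2, 'f': 1, 'i': 1, 'a': 1, 'j': 1, 'd': 1, 'h': 1})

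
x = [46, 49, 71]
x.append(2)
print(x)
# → [46, 49, 71, 2]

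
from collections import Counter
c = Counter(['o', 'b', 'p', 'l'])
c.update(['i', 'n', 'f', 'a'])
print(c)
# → Counter({'o': 1, 'b': 1, 'p': 1, 'l': 1, 'i': 1, 'n': 1, 'f': 1, 'a': 1})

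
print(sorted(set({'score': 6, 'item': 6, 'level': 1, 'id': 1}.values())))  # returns [1, 6]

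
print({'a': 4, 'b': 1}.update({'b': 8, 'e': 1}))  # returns None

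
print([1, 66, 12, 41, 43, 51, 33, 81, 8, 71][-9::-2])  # [66]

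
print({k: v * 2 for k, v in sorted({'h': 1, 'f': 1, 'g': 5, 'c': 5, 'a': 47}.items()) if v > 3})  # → {'a': 94, 'c': 10, 'g': 10}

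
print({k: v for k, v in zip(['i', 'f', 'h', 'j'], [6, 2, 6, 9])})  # {'i': 6, 'f': 2, 'h': 6, 'j': 9}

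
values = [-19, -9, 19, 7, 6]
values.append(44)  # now [-19, -9, 19, 7, 6, 44]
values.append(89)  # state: [-19, -9, 19, 7, 6, 44, 89]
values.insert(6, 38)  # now [-19, -9, 19, 7, 6, 44, 38, 89]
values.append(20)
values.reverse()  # [20, 89, 38, 44, 6, 7, 19, -9, -19]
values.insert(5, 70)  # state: [20, 89, 38, 44, 6, 70, 7, 19, -9, -19]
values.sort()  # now [-19, -9, 6, 7, 19, 20, 38, 44, 70, 89]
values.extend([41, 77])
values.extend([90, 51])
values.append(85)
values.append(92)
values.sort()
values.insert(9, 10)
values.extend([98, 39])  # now [-19, -9, 6, 7, 19, 20, 38, 41, 44, 10, 51, 70, 77, 85, 89, 90, 92, 98, 39]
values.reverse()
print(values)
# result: [39, 98, 92, 90, 89, 85, 77, 70, 51, 10, 44, 41, 38, 20, 19, 7, 6, -9, -19]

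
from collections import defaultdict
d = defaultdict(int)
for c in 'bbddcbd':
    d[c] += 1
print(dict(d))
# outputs {'b': 3, 'd': 3, 'c': 1}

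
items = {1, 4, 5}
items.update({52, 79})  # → {1, 4, 5, 52, 79}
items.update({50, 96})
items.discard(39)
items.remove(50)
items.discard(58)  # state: {1, 4, 5, 52, 79, 96}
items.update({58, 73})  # {1, 4, 5, 52, 58, 73, 79, 96}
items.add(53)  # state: {1, 4, 5, 52, 53, 58, 73, 79, 96}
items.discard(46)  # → {1, 4, 5, 52, 53, 58, 73, 79, 96}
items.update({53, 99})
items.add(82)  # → {1, 4, 5, 52, 53, 58, 73, 79, 82, 96, 99}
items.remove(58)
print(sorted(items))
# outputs [1, 4, 5, 52, 53, 73, 79, 82, 96, 99]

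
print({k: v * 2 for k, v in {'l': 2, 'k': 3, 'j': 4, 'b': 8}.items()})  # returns {'l': 4, 'k': 6, 'j': 8, 'b': 16}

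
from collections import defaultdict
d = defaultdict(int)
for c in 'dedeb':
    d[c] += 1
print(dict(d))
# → {'d': 2, 'e': 2, 'b': 1}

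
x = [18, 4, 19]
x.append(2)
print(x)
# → [18, 4, 19, 2]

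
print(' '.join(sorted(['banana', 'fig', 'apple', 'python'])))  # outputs apple banana fig python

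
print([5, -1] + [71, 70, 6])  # [5, -1, 71, 70, 6]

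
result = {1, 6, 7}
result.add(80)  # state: {1, 6, 7, 80}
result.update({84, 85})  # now {1, 6, 7, 80, 84, 85}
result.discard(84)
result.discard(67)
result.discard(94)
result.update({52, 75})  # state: {1, 6, 7, 52, 75, 80, 85}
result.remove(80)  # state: {1, 6, 7, 52, 75, 85}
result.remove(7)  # {1, 6, 52, 75, 85}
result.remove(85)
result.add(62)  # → {1, 6, 52, 62, 75}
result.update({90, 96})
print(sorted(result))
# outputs [1, 6, 52, 62, 75, 90, 96]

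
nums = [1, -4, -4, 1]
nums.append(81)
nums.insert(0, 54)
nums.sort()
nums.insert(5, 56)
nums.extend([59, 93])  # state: [-4, -4, 1, 1, 54, 56, 81, 59, 93]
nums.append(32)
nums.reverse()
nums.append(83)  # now [32, 93, 59, 81, 56, 54, 1, 1, -4, -4, 83]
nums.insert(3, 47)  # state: [32, 93, 59, 47, 81, 56, 54, 1, 1, -4, -4, 83]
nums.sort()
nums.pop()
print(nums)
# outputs [-4, -4, 1, 1, 32, 47, 54, 56, 59, 81, 83]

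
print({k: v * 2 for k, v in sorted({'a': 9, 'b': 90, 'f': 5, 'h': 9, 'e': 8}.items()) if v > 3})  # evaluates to {'a': 18, 'b': 180, 'e': 16, 'f': 10, 'h': 18}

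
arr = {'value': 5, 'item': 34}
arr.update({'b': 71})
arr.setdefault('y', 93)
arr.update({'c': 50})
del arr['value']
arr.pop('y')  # 93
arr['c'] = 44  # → {'item': 34, 'b': 71, 'c': 44}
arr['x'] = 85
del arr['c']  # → {'item': 34, 'b': 71, 'x': 85}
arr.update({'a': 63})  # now {'item': 34, 'b': 71, 'x': 85, 'a': 63}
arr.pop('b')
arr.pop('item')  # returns 34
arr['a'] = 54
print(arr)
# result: {'x': 85, 'a': 54}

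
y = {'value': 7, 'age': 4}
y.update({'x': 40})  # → {'value': 7, 'age': 4, 'x': 40}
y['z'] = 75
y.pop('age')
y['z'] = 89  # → {'value': 7, 'x': 40, 'z': 89}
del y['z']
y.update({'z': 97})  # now {'value': 7, 'x': 40, 'z': 97}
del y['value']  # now {'x': 40, 'z': 97}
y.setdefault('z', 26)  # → 97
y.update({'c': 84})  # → {'x': 40, 'z': 97, 'c': 84}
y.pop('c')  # 84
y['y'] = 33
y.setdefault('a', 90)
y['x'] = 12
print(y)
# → {'x': 12, 'z': 97, 'y': 33, 'a': 90}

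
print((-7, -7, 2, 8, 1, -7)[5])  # -7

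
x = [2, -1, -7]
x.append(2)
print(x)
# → [2, -1, -7, 2]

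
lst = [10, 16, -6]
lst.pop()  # -6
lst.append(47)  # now [10, 16, 47]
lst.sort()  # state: [10, 16, 47]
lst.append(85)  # [10, 16, 47, 85]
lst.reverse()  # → [85, 47, 16, 10]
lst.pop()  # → 10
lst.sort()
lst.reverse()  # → [85, 47, 16]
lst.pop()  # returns 16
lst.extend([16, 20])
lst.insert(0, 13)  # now [13, 85, 47, 16, 20]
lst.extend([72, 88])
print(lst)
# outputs [13, 85, 47, 16, 20, 72, 88]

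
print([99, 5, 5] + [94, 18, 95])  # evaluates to [99, 5, 5, 94, 18, 95]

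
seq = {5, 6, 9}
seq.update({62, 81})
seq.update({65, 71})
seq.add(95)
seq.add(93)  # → {5, 6, 9, 62, 65, 71, 81, 93, 95}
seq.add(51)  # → {5, 6, 9, 51, 62, 65, 71, 81, 93, 95}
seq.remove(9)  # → {5, 6, 51, 62, 65, 71, 81, 93, 95}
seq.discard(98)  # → {5, 6, 51, 62, 65, 71, 81, 93, 95}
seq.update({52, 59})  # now {5, 6, 51, 52, 59, 62, 65, 71, 81, 93, 95}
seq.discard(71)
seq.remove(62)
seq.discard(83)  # {5, 6, 51, 52, 59, 65, 81, 93, 95}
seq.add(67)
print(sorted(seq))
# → [5, 6, 51, 52, 59, 65, 67, 81, 93, 95]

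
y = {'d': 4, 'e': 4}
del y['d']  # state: {'e': 4}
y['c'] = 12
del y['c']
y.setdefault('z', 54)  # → 54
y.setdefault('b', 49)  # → 49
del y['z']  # {'e': 4, 'b': 49}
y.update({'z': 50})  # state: {'e': 4, 'b': 49, 'z': 50}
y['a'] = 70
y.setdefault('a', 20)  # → 70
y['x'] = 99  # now {'e': 4, 'b': 49, 'z': 50, 'a': 70, 'x': 99}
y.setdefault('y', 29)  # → 29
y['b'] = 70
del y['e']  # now {'b': 70, 'z': 50, 'a': 70, 'x': 99, 'y': 29}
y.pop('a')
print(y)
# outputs {'b': 70, 'z': 50, 'x': 99, 'y': 29}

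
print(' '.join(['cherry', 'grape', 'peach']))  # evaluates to cherry grape peach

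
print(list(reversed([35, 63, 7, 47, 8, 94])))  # [94, 8, 47, 7, 63, 35]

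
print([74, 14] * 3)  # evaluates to [74, 14, 74, 14, 74, 14]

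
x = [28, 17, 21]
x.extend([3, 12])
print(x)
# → [28, 17, 21, 3, 12]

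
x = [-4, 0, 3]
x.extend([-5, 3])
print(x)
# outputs [-4, 0, 3, -5, 3]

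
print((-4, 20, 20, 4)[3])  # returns 4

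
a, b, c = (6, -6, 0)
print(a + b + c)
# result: 0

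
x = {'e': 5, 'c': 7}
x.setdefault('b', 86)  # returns 86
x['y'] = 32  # {'e': 5, 'c': 7, 'b': 86, 'y': 32}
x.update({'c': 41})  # {'e': 5, 'c': 41, 'b': 86, 'y': 32}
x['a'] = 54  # {'e': 5, 'c': 41, 'b': 86, 'y': 32, 'a': 54}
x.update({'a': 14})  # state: {'e': 5, 'c': 41, 'b': 86, 'y': 32, 'a': 14}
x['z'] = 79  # {'e': 5, 'c': 41, 'b': 86, 'y': 32, 'a': 14, 'z': 79}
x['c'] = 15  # {'e': 5, 'c': 15, 'b': 86, 'y': 32, 'a': 14, 'z': 79}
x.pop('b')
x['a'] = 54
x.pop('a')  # 54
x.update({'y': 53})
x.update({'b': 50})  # {'e': 5, 'c': 15, 'y': 53, 'z': 79, 'b': 50}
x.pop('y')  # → 53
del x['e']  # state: {'c': 15, 'z': 79, 'b': 50}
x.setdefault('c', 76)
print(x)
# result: {'c': 15, 'z': 79, 'b': 50}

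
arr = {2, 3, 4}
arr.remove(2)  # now {3, 4}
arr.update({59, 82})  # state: {3, 4, 59, 82}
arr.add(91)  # {3, 4, 59, 82, 91}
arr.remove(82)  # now {3, 4, 59, 91}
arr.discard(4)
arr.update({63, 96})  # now {3, 59, 63, 91, 96}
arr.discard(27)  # {3, 59, 63, 91, 96}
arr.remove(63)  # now {3, 59, 91, 96}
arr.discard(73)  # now {3, 59, 91, 96}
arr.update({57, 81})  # {3, 57, 59, 81, 91, 96}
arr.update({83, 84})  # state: {3, 57, 59, 81, 83, 84, 91, 96}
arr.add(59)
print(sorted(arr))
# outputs [3, 57, 59, 81, 83, 84, 91, 96]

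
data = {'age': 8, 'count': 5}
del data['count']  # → {'age': 8}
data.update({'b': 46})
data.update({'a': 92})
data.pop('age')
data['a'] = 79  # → {'b': 46, 'a': 79}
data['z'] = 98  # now {'b': 46, 'a': 79, 'z': 98}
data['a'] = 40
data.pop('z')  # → 98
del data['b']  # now {'a': 40}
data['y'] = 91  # {'a': 40, 'y': 91}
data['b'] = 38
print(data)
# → {'a': 40, 'y': 91, 'b': 38}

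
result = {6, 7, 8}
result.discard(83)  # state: {6, 7, 8}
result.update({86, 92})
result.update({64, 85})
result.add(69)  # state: {6, 7, 8, 64, 69, 85, 86, 92}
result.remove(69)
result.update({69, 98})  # {6, 7, 8, 64, 69, 85, 86, 92, 98}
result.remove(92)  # {6, 7, 8, 64, 69, 85, 86, 98}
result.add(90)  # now {6, 7, 8, 64, 69, 85, 86, 90, 98}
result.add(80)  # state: {6, 7, 8, 64, 69, 80, 85, 86, 90, 98}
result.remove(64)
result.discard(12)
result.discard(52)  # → {6, 7, 8, 69, 80, 85, 86, 90, 98}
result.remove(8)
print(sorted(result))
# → [6, 7, 69, 80, 85, 86, 90, 98]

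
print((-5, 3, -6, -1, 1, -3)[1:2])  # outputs (3,)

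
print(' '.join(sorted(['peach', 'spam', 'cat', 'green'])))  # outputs cat green peach spam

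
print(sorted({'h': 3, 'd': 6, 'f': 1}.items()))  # [('d', 6), ('f', 1), ('h', 3)]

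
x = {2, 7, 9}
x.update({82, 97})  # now {2, 7, 9, 82, 97}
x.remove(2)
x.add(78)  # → {7, 9, 78, 82, 97}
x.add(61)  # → {7, 9, 61, 78, 82, 97}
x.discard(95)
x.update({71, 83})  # {7, 9, 61, 71, 78, 82, 83, 97}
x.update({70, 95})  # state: {7, 9, 61, 70, 71, 78, 82, 83, 95, 97}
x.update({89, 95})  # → {7, 9, 61, 70, 71, 78, 82, 83, 89, 95, 97}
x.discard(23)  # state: {7, 9, 61, 70, 71, 78, 82, 83, 89, 95, 97}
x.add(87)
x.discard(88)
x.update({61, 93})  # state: {7, 9, 61, 70, 71, 78, 82, 83, 87, 89, 93, 95, 97}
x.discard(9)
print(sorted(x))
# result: [7, 61, 70, 71, 78, 82, 83, 87, 89, 93, 95, 97]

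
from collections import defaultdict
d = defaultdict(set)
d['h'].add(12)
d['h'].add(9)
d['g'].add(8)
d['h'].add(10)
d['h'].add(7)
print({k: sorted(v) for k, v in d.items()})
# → {'h': [7, 9, 10, 12], 'g': [8]}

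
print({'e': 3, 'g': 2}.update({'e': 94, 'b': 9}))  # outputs None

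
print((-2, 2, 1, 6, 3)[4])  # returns 3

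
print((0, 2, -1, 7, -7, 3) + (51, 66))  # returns (0, 2, -1, 7, -7, 3, 51, 66)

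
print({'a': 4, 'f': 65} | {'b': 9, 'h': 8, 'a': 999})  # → {'a': 999, 'f': 65, 'b': 9, 'h': 8}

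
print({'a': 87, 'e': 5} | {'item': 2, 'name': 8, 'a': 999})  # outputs {'a': 999, 'e': 5, 'item': 2, 'name': 8}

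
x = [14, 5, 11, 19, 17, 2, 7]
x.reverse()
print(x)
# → [7, 2, 17, 19, 11, 5, 14]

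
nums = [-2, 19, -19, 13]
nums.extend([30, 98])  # [-2, 19, -19, 13, 30, 98]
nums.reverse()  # [98, 30, 13, -19, 19, -2]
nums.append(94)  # [98, 30, 13, -19, 19, -2, 94]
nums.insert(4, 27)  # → [98, 30, 13, -19, 27, 19, -2, 94]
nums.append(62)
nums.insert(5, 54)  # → [98, 30, 13, -19, 27, 54, 19, -2, 94, 62]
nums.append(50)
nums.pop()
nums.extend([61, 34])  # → [98, 30, 13, -19, 27, 54, 19, -2, 94, 62, 61, 34]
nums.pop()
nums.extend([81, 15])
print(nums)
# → [98, 30, 13, -19, 27, 54, 19, -2, 94, 62, 61, 81, 15]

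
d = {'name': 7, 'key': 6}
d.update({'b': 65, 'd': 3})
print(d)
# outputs {'name': 7, 'key': 6, 'b': 65, 'd': 3}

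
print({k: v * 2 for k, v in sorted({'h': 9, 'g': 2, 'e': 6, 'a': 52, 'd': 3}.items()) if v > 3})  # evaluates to {'a': 104, 'e': 12, 'h': 18}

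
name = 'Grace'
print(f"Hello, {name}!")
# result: Hello, Grace!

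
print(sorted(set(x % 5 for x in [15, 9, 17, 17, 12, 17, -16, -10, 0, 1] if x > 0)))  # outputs [0, 1, 2, 4]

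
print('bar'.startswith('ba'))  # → True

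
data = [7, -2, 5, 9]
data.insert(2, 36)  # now [7, -2, 36, 5, 9]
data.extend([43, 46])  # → [7, -2, 36, 5, 9, 43, 46]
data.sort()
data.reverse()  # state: [46, 43, 36, 9, 7, 5, -2]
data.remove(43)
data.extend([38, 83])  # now [46, 36, 9, 7, 5, -2, 38, 83]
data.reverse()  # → [83, 38, -2, 5, 7, 9, 36, 46]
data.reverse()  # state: [46, 36, 9, 7, 5, -2, 38, 83]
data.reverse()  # [83, 38, -2, 5, 7, 9, 36, 46]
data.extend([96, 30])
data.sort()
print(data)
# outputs [-2, 5, 7, 9, 30, 36, 38, 46, 83, 96]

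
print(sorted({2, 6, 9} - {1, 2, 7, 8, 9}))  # [6]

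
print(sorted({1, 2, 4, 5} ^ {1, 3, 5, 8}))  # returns [2, 3, 4, 8]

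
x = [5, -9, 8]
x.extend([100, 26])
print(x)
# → [5, -9, 8, 100, 26]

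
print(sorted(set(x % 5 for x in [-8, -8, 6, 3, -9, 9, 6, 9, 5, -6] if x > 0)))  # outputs [0, 1, 3, 4]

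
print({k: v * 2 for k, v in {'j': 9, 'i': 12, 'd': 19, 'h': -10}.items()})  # {'j': 18, 'i': 24, 'd': 38, 'h': -20}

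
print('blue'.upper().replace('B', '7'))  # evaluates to 7LUE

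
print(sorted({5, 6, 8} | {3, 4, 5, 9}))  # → [3, 4, 5, 6, 8, 9]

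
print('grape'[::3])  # gp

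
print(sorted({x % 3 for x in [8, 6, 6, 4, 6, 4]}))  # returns [0, 1, 2]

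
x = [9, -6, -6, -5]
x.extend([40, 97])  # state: [9, -6, -6, -5, 40, 97]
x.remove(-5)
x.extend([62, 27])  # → [9, -6, -6, 40, 97, 62, 27]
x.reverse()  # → [27, 62, 97, 40, -6, -6, 9]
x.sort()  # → [-6, -6, 9, 27, 40, 62, 97]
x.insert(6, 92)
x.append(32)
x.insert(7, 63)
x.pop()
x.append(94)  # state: [-6, -6, 9, 27, 40, 62, 92, 63, 97, 94]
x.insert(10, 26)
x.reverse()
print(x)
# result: [26, 94, 97, 63, 92, 62, 40, 27, 9, -6, -6]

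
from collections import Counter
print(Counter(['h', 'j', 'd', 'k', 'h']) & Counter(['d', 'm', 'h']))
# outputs Counter({'h': 1, 'd': 1})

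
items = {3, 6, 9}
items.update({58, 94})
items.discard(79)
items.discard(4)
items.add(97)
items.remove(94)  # {3, 6, 9, 58, 97}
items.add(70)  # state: {3, 6, 9, 58, 70, 97}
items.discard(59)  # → {3, 6, 9, 58, 70, 97}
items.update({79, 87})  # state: {3, 6, 9, 58, 70, 79, 87, 97}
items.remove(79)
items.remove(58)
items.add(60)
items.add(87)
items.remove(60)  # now {3, 6, 9, 70, 87, 97}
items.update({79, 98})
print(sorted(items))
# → [3, 6, 9, 70, 79, 87, 97, 98]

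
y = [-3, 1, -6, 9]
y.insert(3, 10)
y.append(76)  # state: [-3, 1, -6, 10, 9, 76]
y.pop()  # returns 76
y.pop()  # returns 9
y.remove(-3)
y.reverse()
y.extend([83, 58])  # [10, -6, 1, 83, 58]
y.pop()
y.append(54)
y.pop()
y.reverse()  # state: [83, 1, -6, 10]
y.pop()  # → 10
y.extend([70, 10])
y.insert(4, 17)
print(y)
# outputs [83, 1, -6, 70, 17, 10]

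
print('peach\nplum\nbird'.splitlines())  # ['peach', 'plum', 'bird']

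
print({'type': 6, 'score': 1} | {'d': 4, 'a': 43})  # {'type': 6, 'score': 1, 'd': 4, 'a': 43}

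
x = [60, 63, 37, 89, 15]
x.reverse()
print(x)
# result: [15, 89, 37, 63, 60]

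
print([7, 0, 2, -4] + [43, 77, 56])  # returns [7, 0, 2, -4, 43, 77, 56]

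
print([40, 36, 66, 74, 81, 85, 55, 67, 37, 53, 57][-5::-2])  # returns [55, 81, 66, 40]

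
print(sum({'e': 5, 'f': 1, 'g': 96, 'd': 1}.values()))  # 103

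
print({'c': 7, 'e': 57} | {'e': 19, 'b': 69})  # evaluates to {'c': 7, 'e': 19, 'b': 69}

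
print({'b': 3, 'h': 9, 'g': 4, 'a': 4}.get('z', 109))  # 109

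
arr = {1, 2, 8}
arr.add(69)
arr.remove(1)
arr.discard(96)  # {2, 8, 69}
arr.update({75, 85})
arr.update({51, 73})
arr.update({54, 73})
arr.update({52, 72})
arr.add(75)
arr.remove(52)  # {2, 8, 51, 54, 69, 72, 73, 75, 85}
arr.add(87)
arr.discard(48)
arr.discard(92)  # {2, 8, 51, 54, 69, 72, 73, 75, 85, 87}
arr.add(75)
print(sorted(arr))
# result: [2, 8, 51, 54, 69, 72, 73, 75, 85, 87]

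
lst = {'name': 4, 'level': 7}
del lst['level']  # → {'name': 4}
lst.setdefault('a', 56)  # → 56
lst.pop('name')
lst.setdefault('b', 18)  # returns 18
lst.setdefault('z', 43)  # 43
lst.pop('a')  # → 56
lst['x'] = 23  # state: {'b': 18, 'z': 43, 'x': 23}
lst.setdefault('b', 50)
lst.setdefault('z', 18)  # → 43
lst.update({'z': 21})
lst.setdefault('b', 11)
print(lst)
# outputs {'b': 18, 'z': 21, 'x': 23}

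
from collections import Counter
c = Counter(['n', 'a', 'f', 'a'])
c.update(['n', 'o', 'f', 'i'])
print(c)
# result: Counter({'n': 2, 'a': 2, 'f': 2, 'o': 1, 'i': 1})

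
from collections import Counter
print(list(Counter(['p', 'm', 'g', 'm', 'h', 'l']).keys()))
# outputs ['p', 'm', 'g', 'h', 'l']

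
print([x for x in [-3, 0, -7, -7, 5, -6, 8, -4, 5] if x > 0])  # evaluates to [5, 8, 5]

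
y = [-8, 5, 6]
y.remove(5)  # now [-8, 6]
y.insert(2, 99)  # [-8, 6, 99]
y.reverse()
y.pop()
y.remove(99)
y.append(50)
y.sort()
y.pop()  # 50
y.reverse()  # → [6]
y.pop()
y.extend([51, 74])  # [51, 74]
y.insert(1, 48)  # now [51, 48, 74]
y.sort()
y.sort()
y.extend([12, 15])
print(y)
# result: [48, 51, 74, 12, 15]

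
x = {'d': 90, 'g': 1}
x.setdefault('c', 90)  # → 90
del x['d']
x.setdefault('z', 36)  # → 36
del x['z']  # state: {'g': 1, 'c': 90}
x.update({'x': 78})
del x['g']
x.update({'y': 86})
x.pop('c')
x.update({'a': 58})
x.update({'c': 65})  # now {'x': 78, 'y': 86, 'a': 58, 'c': 65}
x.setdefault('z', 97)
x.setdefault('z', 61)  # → 97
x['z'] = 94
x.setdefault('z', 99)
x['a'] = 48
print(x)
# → {'x': 78, 'y': 86, 'a': 48, 'c': 65, 'z': 94}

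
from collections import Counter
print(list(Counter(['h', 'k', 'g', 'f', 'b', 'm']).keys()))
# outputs ['h', 'k', 'g', 'f', 'b', 'm']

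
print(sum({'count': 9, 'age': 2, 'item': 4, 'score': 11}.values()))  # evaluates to 26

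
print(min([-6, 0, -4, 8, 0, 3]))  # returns -6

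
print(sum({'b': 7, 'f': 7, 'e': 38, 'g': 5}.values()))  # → 57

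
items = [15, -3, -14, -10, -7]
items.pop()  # -7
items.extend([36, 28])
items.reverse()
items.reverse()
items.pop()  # 28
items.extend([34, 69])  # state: [15, -3, -14, -10, 36, 34, 69]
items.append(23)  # [15, -3, -14, -10, 36, 34, 69, 23]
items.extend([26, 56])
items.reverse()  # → [56, 26, 23, 69, 34, 36, -10, -14, -3, 15]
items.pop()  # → 15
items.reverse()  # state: [-3, -14, -10, 36, 34, 69, 23, 26, 56]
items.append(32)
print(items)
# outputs [-3, -14, -10, 36, 34, 69, 23, 26, 56, 32]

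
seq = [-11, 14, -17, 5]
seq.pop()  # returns 5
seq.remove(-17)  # [-11, 14]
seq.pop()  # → 14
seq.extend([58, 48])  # [-11, 58, 48]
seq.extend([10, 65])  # [-11, 58, 48, 10, 65]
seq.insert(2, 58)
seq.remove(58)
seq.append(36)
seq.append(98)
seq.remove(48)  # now [-11, 58, 10, 65, 36, 98]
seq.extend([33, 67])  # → [-11, 58, 10, 65, 36, 98, 33, 67]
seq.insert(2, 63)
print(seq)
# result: [-11, 58, 63, 10, 65, 36, 98, 33, 67]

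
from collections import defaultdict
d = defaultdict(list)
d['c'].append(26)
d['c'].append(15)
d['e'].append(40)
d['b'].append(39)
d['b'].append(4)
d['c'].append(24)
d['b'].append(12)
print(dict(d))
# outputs {'c': [26, 15, 24], 'e': [40], 'b': [39, 4, 12]}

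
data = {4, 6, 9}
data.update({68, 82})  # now {4, 6, 9, 68, 82}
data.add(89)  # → {4, 6, 9, 68, 82, 89}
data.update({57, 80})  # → {4, 6, 9, 57, 68, 80, 82, 89}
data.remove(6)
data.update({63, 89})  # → {4, 9, 57, 63, 68, 80, 82, 89}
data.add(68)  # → {4, 9, 57, 63, 68, 80, 82, 89}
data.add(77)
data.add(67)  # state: {4, 9, 57, 63, 67, 68, 77, 80, 82, 89}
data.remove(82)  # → {4, 9, 57, 63, 67, 68, 77, 80, 89}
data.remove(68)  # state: {4, 9, 57, 63, 67, 77, 80, 89}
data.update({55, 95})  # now {4, 9, 55, 57, 63, 67, 77, 80, 89, 95}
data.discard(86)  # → {4, 9, 55, 57, 63, 67, 77, 80, 89, 95}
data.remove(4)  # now {9, 55, 57, 63, 67, 77, 80, 89, 95}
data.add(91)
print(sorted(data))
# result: [9, 55, 57, 63, 67, 77, 80, 89, 91, 95]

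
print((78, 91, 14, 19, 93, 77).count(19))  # 1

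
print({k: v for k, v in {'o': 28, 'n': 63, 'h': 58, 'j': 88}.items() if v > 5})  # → {'o': 28, 'n': 63, 'h': 58, 'j': 88}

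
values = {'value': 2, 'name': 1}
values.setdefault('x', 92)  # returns 92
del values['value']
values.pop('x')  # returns 92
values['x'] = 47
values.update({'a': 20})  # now {'name': 1, 'x': 47, 'a': 20}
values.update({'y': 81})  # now {'name': 1, 'x': 47, 'a': 20, 'y': 81}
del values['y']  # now {'name': 1, 'x': 47, 'a': 20}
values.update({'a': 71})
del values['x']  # {'name': 1, 'a': 71}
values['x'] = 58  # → {'name': 1, 'a': 71, 'x': 58}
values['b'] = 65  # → {'name': 1, 'a': 71, 'x': 58, 'b': 65}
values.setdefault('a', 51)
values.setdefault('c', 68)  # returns 68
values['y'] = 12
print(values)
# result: {'name': 1, 'a': 71, 'x': 58, 'b': 65, 'c': 68, 'y': 12}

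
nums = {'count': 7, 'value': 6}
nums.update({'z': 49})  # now {'count': 7, 'value': 6, 'z': 49}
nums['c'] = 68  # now {'count': 7, 'value': 6, 'z': 49, 'c': 68}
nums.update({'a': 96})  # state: {'count': 7, 'value': 6, 'z': 49, 'c': 68, 'a': 96}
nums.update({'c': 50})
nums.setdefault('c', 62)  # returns 50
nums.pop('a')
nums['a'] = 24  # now {'count': 7, 'value': 6, 'z': 49, 'c': 50, 'a': 24}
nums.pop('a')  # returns 24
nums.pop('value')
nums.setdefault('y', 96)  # 96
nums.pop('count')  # 7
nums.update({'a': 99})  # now {'z': 49, 'c': 50, 'y': 96, 'a': 99}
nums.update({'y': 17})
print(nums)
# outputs {'z': 49, 'c': 50, 'y': 17, 'a': 99}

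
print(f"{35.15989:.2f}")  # 35.16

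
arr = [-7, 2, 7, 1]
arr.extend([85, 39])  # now [-7, 2, 7, 1, 85, 39]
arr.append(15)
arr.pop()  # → 15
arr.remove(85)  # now [-7, 2, 7, 1, 39]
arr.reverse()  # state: [39, 1, 7, 2, -7]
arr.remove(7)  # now [39, 1, 2, -7]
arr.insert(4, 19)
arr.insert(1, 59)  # [39, 59, 1, 2, -7, 19]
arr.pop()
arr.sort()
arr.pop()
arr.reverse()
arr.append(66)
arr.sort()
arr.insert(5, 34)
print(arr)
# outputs [-7, 1, 2, 39, 66, 34]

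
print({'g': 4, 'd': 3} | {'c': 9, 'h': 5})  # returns {'g': 4, 'd': 3, 'c': 9, 'h': 5}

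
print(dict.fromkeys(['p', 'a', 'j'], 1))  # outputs {'p': 1, 'a': 1, 'j': 1}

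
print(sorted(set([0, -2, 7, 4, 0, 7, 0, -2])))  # [-2, 0, 4, 7]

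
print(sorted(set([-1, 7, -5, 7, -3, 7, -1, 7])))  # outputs [-5, -3, -1, 7]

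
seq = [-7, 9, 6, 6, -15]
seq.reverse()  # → [-15, 6, 6, 9, -7]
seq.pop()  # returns -7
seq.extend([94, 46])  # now [-15, 6, 6, 9, 94, 46]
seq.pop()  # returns 46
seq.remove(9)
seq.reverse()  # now [94, 6, 6, -15]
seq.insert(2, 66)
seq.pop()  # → -15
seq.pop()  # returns 6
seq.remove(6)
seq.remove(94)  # [66]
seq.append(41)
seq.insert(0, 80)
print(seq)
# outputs [80, 66, 41]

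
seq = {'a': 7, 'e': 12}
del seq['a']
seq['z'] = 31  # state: {'e': 12, 'z': 31}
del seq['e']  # {'z': 31}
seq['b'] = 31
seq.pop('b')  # 31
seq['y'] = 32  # {'z': 31, 'y': 32}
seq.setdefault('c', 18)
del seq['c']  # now {'z': 31, 'y': 32}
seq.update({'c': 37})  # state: {'z': 31, 'y': 32, 'c': 37}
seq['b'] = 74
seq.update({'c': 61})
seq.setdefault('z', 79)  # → 31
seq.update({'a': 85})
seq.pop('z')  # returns 31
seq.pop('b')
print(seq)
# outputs {'y': 32, 'c': 61, 'a': 85}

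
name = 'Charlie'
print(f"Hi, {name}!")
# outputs Hi, Charlie!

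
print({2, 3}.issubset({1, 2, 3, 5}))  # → True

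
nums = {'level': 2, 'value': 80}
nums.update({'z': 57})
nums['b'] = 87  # {'level': 2, 'value': 80, 'z': 57, 'b': 87}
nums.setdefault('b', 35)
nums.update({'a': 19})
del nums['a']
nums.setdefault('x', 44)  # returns 44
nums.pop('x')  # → 44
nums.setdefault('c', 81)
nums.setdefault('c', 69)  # 81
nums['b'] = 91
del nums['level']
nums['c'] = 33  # {'value': 80, 'z': 57, 'b': 91, 'c': 33}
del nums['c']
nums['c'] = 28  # {'value': 80, 'z': 57, 'b': 91, 'c': 28}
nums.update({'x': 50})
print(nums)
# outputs {'value': 80, 'z': 57, 'b': 91, 'c': 28, 'x': 50}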